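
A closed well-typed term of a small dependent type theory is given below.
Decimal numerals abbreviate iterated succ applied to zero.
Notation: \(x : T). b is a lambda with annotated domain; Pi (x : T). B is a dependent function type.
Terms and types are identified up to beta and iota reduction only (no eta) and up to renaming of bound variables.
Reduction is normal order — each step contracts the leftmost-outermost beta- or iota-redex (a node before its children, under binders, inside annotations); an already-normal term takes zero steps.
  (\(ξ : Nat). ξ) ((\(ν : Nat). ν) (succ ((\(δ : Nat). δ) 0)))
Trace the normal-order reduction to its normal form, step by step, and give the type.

reduction (normal order):
  (\(ξ : Nat). ξ) ((\(ν : Nat). ν) (succ ((\(δ : Nat). δ) 0)))
  ~> (\(ξ : Nat). ξ) (succ ((\(ν : Nat). ν) 0))
  ~> succ ((\(ξ : Nat). ξ) 0)
  ~> 1
the term's type:
  Nat


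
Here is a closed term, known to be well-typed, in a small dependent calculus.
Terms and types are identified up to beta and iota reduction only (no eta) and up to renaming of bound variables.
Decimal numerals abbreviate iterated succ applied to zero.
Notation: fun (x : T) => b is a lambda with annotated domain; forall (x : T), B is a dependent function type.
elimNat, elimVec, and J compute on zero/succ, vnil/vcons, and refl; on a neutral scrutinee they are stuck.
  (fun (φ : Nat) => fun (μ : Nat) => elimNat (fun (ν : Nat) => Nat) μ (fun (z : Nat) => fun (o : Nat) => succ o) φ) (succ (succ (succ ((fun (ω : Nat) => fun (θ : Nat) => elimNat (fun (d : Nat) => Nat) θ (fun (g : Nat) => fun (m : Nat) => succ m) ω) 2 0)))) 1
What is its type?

inferred type:
  Nat


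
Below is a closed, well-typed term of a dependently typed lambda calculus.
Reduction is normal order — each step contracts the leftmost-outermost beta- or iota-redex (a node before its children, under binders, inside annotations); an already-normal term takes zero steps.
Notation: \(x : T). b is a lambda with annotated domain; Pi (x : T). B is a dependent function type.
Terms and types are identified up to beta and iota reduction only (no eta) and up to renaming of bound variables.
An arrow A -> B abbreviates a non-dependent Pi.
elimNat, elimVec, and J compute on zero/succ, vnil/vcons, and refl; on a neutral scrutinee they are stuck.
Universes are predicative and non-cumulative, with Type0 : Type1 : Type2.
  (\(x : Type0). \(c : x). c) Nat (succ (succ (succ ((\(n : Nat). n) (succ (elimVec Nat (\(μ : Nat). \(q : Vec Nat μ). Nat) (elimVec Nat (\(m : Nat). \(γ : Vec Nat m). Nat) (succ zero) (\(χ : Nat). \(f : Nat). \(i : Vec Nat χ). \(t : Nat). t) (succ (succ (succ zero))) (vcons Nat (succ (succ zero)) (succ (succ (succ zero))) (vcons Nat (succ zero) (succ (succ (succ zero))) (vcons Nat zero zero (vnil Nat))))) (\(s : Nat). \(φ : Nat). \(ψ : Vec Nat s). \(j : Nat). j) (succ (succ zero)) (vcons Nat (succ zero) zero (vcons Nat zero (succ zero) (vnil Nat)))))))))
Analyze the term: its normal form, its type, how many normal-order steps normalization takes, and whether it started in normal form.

resulting normal form:
  succ (succ (succ (succ (succ zero))))
inferred type:
  Nat
reduction steps (normal order): 30
already normal: no
first redex: a beta-redex


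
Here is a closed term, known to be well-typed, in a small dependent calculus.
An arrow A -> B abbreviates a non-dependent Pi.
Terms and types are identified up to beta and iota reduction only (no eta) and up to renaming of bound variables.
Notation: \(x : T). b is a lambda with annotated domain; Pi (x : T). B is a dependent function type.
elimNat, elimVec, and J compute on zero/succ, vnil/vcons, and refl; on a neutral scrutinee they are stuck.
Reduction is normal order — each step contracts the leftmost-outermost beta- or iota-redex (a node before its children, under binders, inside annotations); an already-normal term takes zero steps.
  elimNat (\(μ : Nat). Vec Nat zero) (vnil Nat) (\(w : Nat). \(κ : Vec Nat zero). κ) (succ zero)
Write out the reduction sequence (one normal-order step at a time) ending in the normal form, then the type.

reduction (normal order):
  elimNat (\(μ : Nat). Vec Nat zero) (vnil Nat) (\(w : Nat). \(κ : Vec Nat zero). κ) (succ zero)
  ~> (\(μ : Nat). \(w : Vec Nat zero). w) zero (elimNat (\(κ : Nat). Vec Nat zero) (vnil Nat) (\(φ : Nat). \(ζ : Vec Nat zero). ζ) zero)
  ~> (\(μ : Vec Nat zero). μ) (elimNat (\(w : Nat). Vec Nat zero) (vnil Nat) (\(κ : Nat). \(φ : Vec Nat zero). φ) zero)
  ~> elimNat (\(μ : Nat). Vec Nat zero) (vnil Nat) (\(w : Nat). \(κ : Vec Nat zero). κ) zero
  ~> vnil Nat
the term's type:
  Vec Nat zero


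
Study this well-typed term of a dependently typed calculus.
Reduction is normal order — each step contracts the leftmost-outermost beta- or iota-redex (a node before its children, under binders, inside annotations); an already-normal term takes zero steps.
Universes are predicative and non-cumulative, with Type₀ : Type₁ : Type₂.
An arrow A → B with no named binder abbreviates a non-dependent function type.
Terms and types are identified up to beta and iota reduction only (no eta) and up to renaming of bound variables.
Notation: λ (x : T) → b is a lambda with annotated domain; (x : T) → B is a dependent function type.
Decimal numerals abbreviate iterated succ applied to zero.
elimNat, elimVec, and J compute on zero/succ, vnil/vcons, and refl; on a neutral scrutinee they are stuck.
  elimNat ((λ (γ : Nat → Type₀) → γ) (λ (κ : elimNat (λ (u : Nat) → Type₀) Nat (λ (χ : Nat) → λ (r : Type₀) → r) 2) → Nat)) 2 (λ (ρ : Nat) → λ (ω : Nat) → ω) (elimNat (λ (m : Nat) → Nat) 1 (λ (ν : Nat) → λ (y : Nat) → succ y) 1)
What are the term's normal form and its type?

resulting normal form:
  2
type:
  Nat
observation: contracting a beta-redex first, the term normalizes in 19 steps.


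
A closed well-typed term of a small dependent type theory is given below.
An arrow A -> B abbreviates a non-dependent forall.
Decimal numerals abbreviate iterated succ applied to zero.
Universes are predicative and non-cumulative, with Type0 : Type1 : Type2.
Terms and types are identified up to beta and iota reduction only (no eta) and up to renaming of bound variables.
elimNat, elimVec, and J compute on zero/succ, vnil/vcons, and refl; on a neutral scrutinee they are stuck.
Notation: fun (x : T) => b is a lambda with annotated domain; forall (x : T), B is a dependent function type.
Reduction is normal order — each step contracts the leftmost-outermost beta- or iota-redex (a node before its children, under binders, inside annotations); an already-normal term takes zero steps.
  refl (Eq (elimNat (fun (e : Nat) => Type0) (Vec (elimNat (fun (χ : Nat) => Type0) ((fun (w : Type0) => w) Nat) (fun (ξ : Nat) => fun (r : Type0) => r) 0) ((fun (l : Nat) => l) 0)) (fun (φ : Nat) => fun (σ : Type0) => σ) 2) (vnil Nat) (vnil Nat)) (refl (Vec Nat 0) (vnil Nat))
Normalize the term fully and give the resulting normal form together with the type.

resulting normal form:
  refl (Eq (Vec Nat 0) (vnil Nat) (vnil Nat)) (refl (Vec Nat 0) (vnil Nat))
inferred type:
  Eq (Eq (Vec Nat 0) (vnil Nat) (vnil Nat)) (refl (Vec Nat 0) (vnil Nat)) (refl (Vec Nat 0) (vnil Nat))
observation: contracting an elimNat iota-redex first, the term normalizes in 10 steps.


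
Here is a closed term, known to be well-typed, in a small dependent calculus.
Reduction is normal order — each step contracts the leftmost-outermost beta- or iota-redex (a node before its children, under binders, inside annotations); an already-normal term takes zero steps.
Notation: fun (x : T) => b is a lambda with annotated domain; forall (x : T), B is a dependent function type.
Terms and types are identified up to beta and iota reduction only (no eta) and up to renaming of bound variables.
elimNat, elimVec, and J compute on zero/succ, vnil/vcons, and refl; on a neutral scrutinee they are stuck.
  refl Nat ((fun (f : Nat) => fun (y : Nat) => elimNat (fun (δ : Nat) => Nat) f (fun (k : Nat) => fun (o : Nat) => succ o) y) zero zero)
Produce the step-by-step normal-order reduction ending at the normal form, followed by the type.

reduction (normal order):
  refl Nat ((fun (f : Nat) => fun (y : Nat) => elimNat (fun (δ : Nat) => Nat) f (fun (k : Nat) => fun (o : Nat) => succ o) y) zero zero)
  ~> refl Nat ((fun (f : Nat) => elimNat (fun (y : Nat) => Nat) zero (fun (δ : Nat) => fun (k : Nat) => succ k) f) zero)
  ~> refl Nat (elimNat (fun (f : Nat) => Nat) zero (fun (y : Nat) => fun (δ : Nat) => succ δ) zero)
  ~> refl Nat zero
inferred type:
  Eq Nat zero zero


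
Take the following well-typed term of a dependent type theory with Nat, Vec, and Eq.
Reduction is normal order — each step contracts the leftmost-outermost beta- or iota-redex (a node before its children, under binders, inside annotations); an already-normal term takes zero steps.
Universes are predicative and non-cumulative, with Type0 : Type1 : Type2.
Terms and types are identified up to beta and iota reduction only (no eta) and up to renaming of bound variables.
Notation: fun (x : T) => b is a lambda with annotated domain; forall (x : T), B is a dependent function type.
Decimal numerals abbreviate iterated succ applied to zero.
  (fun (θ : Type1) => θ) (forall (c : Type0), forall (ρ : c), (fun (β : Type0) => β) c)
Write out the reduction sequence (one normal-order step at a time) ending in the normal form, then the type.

normal-order reduction sequence:
  (fun (θ : Type1) => θ) (forall (c : Type0), forall (ρ : c), (fun (β : Type0) => β) c)
  ~> forall (θ : Type0), forall (c : θ), (fun (ρ : Type0) => ρ) θ
  ~> forall (θ : Type0), forall (c : θ), θ
inferred type:
  Type1


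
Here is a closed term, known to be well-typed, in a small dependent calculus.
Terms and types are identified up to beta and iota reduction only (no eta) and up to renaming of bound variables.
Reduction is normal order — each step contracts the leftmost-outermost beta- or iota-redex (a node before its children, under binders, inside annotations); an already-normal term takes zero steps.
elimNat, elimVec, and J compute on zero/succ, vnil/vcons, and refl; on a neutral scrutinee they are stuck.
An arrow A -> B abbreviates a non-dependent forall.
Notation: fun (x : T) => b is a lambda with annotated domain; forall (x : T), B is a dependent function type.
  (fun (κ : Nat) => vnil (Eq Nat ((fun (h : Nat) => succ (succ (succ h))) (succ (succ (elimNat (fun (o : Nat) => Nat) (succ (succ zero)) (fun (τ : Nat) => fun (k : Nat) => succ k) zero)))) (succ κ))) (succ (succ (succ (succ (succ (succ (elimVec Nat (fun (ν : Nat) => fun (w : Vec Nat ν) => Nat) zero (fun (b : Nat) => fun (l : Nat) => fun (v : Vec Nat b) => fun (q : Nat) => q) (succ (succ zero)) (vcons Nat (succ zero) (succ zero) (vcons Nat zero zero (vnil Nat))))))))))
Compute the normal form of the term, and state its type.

normal form:
  vnil (Eq Nat (succ (succ (succ (succ (succ (succ (succ zero))))))) (succ (succ (succ (succ (succ (succ (succ zero))))))))
the term's type:
  Vec (Eq Nat (succ (succ (succ (succ (succ (succ (succ zero))))))) (succ (succ (succ (succ (succ (succ (succ zero)))))))) zero


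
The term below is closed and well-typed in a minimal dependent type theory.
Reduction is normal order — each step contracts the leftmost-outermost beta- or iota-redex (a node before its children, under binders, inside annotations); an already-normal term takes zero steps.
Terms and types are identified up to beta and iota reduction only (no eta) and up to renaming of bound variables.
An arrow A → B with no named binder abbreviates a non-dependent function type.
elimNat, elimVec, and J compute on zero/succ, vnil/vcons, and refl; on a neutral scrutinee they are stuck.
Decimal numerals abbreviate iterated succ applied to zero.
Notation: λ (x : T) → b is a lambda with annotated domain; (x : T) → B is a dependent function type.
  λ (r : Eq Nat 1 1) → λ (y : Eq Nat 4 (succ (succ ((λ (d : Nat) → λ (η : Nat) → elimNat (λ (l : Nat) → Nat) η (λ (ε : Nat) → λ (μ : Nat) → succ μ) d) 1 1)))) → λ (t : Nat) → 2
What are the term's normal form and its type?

normal form:
  λ (r : Eq Nat 1 1) → λ (y : Eq Nat 4 4) → λ (d : Nat) → 2
inferred type:
  Eq Nat 1 1 → Eq Nat 4 4 → Nat → Nat
observation: 6 normal-order steps normalize the term, beginning with a beta-redex.


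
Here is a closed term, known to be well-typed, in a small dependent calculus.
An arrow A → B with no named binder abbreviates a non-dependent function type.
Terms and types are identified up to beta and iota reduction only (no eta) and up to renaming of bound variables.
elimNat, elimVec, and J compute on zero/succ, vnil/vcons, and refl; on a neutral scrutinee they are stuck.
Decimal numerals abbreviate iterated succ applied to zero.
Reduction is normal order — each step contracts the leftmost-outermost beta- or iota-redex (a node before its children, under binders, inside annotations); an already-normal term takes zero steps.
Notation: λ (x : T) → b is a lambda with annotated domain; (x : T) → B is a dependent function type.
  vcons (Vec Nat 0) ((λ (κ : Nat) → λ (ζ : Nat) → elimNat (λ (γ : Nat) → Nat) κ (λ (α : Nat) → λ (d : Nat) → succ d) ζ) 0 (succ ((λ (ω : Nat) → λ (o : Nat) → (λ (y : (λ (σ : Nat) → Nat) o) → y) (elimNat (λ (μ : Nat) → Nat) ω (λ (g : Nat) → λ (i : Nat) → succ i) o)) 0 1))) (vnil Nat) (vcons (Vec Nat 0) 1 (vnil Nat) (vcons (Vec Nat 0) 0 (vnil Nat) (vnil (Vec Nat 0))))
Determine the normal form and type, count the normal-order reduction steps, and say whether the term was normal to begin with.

resulting normal form:
  vcons (Vec Nat 0) 2 (vnil Nat) (vcons (Vec Nat 0) 1 (vnil Nat) (vcons (Vec Nat 0) 0 (vnil Nat) (vnil (Vec Nat 0))))
inferred type:
  Vec (Vec Nat 0) 3
steps to reach normal form (normal order): 16
term was already normal: no
first redex: a beta-redex


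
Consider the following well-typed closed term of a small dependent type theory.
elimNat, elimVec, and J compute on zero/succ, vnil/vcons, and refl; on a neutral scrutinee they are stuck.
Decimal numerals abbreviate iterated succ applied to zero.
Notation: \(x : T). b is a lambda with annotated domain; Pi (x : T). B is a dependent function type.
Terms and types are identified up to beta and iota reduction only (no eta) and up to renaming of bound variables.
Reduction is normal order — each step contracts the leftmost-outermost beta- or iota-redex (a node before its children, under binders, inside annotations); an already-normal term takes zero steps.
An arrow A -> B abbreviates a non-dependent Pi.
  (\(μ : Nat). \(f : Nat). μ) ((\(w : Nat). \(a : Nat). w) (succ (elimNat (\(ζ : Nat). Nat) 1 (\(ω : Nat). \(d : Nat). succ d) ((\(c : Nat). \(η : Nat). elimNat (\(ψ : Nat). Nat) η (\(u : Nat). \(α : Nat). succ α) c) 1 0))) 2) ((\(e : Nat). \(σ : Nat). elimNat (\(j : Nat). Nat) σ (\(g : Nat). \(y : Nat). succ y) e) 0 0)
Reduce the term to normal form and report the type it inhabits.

normal form:
  3
inferred type:
  Nat
observation: 14 normal-order steps separate the term from its normal form.


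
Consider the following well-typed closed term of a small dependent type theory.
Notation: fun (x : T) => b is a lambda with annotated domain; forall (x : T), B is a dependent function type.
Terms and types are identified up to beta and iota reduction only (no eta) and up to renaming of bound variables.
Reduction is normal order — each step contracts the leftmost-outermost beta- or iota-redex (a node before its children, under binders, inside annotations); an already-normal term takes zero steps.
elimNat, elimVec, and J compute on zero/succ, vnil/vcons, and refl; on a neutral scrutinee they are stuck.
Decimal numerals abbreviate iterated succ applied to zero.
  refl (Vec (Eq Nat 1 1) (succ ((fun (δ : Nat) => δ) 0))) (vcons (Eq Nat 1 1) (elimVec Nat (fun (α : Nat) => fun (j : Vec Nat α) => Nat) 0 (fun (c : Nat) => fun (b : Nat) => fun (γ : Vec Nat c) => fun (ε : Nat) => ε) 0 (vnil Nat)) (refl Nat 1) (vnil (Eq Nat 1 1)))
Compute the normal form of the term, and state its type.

reduced normal form:
  refl (Vec (Eq Nat 1 1) 1) (vcons (Eq Nat 1 1) 0 (refl Nat 1) (vnil (Eq Nat 1 1)))
the term's type:
  Eq (Vec (Eq Nat 1 1) 1) (vcons (Eq Nat 1 1) 0 (refl Nat 1) (vnil (Eq Nat 1 1))) (vcons (Eq Nat 1 1) 0 (refl Nat 1) (vnil (Eq Nat 1 1)))


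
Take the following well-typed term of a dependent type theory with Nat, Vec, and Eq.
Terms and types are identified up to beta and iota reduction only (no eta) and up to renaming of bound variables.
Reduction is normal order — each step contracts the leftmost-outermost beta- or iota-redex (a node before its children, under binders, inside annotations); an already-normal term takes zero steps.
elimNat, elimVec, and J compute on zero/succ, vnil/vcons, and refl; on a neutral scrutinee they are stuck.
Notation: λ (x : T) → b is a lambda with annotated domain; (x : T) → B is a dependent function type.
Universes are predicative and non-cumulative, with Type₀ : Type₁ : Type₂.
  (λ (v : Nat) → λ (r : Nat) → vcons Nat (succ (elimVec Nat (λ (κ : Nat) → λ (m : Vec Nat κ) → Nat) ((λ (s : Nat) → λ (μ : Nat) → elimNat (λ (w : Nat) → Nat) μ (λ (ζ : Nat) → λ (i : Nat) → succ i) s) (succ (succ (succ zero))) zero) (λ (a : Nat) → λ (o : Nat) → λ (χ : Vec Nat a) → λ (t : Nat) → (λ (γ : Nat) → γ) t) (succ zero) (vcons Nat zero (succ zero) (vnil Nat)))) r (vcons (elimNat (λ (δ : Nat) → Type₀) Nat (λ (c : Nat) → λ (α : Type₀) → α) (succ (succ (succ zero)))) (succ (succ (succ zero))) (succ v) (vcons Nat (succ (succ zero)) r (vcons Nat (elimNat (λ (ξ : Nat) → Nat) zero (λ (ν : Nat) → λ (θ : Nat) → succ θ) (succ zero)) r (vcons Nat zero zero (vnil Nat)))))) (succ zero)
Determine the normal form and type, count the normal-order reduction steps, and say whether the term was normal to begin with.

reduced normal form:
  λ (v : Nat) → vcons Nat (succ (succ (succ (succ zero)))) v (vcons Nat (succ (succ (succ zero))) (succ (succ zero)) (vcons Nat (succ (succ zero)) v (vcons Nat (succ zero) v (vcons Nat zero zero (vnil Nat)))))
inferred type:
  (v : Nat) → Vec Nat (succ (succ (succ (succ (succ zero)))))
normal-order step count: 34
term was already normal: no
first redex: a beta-redex


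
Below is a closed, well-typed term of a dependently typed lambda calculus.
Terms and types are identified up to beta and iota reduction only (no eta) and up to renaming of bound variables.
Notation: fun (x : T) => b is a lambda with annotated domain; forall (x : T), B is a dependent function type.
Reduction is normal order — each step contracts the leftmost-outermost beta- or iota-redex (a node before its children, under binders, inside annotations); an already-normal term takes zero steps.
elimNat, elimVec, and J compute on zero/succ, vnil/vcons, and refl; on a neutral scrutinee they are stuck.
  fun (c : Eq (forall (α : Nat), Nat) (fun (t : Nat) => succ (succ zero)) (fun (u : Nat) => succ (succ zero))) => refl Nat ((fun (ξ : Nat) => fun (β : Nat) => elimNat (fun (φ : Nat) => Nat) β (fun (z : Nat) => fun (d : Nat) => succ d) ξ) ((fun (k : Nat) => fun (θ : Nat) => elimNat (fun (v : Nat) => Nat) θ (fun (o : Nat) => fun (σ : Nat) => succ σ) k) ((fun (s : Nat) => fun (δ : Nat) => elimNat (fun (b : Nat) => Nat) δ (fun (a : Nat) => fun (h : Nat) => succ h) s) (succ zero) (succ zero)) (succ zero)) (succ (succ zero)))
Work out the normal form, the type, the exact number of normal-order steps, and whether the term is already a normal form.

normal form:
  fun (c : Eq (forall (α : Nat), Nat) (fun (t : Nat) => succ (succ zero)) (fun (u : Nat) => succ (succ zero))) => refl Nat (succ (succ (succ (succ (succ zero)))))
the term's type:
  forall (c : Eq (forall (α : Nat), Nat) (fun (t : Nat) => succ (succ zero)) (fun (u : Nat) => succ (succ zero))), Eq Nat (succ (succ (succ (succ (succ zero))))) (succ (succ (succ (succ (succ zero)))))
steps to reach normal form (normal order): 27
already normal: no
first redex: a beta-redex


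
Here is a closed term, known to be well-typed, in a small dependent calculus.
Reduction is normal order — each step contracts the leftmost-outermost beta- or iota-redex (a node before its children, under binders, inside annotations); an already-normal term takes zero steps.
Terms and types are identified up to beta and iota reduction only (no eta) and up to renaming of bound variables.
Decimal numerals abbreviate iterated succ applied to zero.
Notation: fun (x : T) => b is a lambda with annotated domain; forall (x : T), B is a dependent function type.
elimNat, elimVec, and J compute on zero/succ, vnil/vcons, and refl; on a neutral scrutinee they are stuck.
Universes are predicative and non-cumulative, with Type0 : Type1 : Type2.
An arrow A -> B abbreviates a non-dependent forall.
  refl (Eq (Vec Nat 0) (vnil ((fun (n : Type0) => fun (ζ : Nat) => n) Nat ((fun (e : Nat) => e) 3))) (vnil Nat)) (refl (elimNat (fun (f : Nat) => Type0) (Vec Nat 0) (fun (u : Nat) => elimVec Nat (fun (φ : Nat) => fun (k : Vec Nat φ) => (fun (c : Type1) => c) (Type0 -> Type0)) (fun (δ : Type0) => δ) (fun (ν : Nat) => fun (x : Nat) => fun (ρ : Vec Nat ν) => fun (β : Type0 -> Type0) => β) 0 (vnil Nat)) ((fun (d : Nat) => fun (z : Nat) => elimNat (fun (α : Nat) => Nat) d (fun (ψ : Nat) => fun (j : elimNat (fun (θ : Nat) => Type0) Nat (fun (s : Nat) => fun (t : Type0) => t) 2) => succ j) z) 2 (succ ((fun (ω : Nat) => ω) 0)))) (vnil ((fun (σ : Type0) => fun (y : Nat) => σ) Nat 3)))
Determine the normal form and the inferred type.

normal form:
  refl (Eq (Vec Nat 0) (vnil Nat) (vnil Nat)) (refl (Vec Nat 0) (vnil Nat))
inferred type:
  Eq (Eq (Vec Nat 0) (vnil Nat) (vnil Nat)) (refl (Vec Nat 0) (vnil Nat)) (refl (Vec Nat 0) (vnil Nat))
observation: 29 normal-order steps normalize the term, beginning with a beta-redex.


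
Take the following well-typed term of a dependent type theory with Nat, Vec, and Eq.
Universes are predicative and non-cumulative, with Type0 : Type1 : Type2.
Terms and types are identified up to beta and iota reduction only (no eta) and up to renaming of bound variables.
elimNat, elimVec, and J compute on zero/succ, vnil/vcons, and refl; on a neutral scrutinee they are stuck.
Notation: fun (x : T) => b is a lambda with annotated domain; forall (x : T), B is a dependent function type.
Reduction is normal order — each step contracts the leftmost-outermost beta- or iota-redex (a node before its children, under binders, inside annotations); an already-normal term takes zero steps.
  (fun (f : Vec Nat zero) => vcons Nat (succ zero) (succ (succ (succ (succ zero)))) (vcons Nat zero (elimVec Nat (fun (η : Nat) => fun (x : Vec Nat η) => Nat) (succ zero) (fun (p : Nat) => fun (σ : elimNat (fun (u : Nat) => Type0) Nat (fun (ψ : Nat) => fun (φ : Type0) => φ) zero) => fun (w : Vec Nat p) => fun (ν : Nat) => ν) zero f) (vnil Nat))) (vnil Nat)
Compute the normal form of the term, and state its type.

reduced normal form:
  vcons Nat (succ zero) (succ (succ (succ (succ zero)))) (vcons Nat zero (succ zero) (vnil Nat))
type:
  Vec Nat (succ (succ zero))
observation: 2 normal-order steps separate the term from its normal form.


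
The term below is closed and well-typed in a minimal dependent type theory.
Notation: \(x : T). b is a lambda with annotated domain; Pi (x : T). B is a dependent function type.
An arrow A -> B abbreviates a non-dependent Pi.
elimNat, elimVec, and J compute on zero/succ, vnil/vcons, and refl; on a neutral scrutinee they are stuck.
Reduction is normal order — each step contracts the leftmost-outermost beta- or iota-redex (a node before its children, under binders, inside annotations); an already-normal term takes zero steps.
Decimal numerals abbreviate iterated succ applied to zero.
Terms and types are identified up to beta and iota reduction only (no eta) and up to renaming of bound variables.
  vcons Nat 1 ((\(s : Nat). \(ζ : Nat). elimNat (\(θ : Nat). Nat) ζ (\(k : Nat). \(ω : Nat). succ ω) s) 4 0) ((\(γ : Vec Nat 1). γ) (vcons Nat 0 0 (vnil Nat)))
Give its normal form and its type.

reduced normal form:
  vcons Nat 1 4 (vcons Nat 0 0 (vnil Nat))
the term's type:
  Vec Nat 2
observation: 16 normal-order steps normalize the term, beginning with a beta-redex.


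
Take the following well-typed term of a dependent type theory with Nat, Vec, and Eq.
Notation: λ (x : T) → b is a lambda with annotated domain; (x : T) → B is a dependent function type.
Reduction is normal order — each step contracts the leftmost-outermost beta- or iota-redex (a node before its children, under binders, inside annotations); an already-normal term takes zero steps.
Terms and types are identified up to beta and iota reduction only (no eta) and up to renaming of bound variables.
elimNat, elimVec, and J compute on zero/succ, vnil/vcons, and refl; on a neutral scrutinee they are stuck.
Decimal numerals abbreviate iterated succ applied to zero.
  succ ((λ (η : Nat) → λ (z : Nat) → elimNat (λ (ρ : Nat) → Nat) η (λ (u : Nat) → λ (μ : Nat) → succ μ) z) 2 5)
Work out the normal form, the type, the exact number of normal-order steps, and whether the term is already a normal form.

reduced normal form:
  8
the term's type:
  Nat
steps to reach normal form (normal order): 18
started in normal form: no
first contracted redex: a beta-redex


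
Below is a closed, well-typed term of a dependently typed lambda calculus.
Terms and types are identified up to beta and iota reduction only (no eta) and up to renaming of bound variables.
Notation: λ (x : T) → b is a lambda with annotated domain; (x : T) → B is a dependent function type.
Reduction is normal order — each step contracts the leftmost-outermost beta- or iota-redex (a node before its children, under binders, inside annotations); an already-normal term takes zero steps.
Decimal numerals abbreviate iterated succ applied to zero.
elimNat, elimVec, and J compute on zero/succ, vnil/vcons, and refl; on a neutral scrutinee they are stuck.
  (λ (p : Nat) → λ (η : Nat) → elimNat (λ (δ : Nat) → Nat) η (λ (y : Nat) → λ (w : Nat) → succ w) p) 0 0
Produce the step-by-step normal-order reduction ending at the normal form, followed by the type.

normal-order reduction sequence:
  (λ (p : Nat) → λ (η : Nat) → elimNat (λ (δ : Nat) → Nat) η (λ (y : Nat) → λ (w : Nat) → succ w) p) 0 0
  ~> (λ (p : Nat) → elimNat (λ (η : Nat) → Nat) p (λ (δ : Nat) → λ (y : Nat) → succ y) 0) 0
  ~> elimNat (λ (p : Nat) → Nat) 0 (λ (η : Nat) → λ (δ : Nat) → succ δ) 0
  ~> 0
inferred type:
  Nat


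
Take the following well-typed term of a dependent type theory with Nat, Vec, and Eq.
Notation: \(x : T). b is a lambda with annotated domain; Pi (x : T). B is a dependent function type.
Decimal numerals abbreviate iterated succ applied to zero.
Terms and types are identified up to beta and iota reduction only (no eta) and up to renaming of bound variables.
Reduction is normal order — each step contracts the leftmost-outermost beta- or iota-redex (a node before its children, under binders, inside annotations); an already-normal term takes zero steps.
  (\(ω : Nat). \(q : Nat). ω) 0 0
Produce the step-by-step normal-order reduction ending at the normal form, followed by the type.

normal-order reduction sequence:
  (\(ω : Nat). \(q : Nat). ω) 0 0
  ~> (\(ω : Nat). 0) 0
  ~> 0
the term's type:
  Nat


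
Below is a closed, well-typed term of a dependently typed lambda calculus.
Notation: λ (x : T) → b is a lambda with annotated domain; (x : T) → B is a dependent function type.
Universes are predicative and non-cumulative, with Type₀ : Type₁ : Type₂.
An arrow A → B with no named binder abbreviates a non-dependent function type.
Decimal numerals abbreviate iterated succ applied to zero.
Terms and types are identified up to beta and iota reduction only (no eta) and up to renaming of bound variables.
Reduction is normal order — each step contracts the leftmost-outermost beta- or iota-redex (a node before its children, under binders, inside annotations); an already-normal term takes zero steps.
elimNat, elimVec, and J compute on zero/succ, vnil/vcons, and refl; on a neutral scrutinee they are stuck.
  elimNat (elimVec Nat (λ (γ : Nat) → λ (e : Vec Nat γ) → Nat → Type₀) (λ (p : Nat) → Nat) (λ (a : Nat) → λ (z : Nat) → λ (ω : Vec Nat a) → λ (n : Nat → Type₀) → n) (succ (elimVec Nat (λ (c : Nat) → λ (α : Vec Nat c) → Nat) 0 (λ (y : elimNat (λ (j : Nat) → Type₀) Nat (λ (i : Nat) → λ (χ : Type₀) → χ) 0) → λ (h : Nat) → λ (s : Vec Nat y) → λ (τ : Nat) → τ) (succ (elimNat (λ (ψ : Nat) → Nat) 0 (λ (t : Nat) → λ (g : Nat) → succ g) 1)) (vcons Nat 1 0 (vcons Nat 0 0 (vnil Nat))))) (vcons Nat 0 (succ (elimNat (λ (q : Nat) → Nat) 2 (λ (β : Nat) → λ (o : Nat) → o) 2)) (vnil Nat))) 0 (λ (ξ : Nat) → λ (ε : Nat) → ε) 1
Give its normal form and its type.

resulting normal form:
  0
the term's type:
  Nat
observation: the term reaches its normal form after 4 normal-order steps.


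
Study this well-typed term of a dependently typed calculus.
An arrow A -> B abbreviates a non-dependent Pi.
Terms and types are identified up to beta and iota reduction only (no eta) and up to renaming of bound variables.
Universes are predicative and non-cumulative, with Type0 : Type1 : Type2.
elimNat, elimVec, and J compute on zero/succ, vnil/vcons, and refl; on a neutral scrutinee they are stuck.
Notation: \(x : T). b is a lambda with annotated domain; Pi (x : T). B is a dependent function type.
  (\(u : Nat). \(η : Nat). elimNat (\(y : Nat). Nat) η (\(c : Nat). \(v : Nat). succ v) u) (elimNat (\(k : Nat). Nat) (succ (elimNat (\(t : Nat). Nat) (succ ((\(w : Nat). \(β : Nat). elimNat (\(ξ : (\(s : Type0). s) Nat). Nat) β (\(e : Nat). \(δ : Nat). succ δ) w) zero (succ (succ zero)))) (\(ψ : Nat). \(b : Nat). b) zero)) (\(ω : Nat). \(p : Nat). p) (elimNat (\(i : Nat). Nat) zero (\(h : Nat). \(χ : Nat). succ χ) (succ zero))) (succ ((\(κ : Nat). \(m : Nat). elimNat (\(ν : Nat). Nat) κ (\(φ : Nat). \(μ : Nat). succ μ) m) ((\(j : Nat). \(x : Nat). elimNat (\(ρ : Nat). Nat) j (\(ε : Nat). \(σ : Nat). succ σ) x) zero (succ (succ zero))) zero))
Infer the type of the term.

inferred type:
  Nat


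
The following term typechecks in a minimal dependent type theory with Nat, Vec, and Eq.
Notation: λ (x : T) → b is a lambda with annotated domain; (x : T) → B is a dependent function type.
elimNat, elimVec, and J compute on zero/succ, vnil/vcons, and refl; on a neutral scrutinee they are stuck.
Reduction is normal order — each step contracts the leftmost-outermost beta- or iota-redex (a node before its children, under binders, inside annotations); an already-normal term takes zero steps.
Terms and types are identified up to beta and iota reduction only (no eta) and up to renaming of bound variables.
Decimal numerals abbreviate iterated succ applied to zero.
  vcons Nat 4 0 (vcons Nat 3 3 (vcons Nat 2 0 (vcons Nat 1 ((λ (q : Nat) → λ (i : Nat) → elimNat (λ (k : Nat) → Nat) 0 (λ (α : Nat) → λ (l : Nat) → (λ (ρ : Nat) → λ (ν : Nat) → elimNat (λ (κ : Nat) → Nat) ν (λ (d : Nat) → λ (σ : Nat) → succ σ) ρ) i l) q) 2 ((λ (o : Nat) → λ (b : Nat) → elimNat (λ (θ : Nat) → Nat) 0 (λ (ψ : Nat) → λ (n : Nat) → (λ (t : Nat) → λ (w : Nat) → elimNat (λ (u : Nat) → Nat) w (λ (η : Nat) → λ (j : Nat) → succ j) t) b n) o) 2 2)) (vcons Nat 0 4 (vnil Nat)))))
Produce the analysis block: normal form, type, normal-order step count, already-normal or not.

reduced normal form:
  vcons Nat 4 0 (vcons Nat 3 3 (vcons Nat 2 0 (vcons Nat 1 8 (vcons Nat 0 4 (vnil Nat)))))
inferred type:
  Vec Nat 5
reduction steps (normal order): 93
term was already normal: no
first redex: a beta-redex


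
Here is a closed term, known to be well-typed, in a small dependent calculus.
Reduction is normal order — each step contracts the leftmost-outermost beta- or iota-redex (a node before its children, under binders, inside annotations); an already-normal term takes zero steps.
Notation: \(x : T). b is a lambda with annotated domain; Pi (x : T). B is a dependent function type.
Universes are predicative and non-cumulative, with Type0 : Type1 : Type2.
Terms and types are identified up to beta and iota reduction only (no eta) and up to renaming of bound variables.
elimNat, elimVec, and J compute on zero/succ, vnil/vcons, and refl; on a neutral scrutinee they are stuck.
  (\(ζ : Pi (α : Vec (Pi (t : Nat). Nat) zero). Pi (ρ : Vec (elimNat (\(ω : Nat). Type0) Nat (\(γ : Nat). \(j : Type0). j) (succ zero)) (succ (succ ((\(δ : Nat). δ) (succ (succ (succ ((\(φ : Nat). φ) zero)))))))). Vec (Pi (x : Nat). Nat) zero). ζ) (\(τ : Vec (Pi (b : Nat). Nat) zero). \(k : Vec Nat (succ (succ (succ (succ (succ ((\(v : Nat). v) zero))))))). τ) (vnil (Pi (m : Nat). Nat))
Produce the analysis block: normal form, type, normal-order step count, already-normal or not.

reduced normal form:
  \(ζ : Vec Nat (succ (succ (succ (succ (succ zero)))))). vnil (Pi (α : Nat). Nat)
type:
  Pi (ζ : Vec Nat (succ (succ (succ (succ (succ zero)))))). Vec (Pi (α : Nat). Nat) zero
reduction steps (normal order): 3
already normal: no
first redex: a beta-redex


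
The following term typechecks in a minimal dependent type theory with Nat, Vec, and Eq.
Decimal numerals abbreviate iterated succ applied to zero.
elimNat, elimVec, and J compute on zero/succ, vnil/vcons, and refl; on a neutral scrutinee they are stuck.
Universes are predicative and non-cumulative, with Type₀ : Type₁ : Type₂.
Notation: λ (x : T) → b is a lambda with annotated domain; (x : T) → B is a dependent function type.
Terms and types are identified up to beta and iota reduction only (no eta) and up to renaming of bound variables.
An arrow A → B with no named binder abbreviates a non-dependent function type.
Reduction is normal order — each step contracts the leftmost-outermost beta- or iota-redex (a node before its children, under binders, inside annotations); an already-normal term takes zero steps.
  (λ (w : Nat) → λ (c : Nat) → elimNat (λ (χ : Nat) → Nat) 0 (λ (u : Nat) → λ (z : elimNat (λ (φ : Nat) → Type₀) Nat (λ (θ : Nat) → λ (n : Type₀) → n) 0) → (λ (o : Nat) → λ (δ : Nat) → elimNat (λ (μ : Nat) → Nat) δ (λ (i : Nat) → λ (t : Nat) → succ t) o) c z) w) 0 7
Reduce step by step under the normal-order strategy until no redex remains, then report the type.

normal-order reduction sequence:
  (λ (w : Nat) → λ (c : Nat) → elimNat (λ (χ : Nat) → Nat) 0 (λ (u : Nat) → λ (z : elimNat (λ (φ : Nat) → Type₀) Nat (λ (θ : Nat) → λ (n : Type₀) → n) 0) → (λ (o : Nat) → λ (δ : Nat) → elimNat (λ (μ : Nat) → Nat) δ (λ (i : Nat) → λ (t : Nat) → succ t) o) c z) w) 0 7
  ~> (λ (w : Nat) → elimNat (λ (c : Nat) → Nat) 0 (λ (χ : Nat) → λ (u : elimNat (λ (z : Nat) → Type₀) Nat (λ (φ : Nat) → λ (θ : Type₀) → θ) 0) → (λ (n : Nat) → λ (o : Nat) → elimNat (λ (δ : Nat) → Nat) o (λ (μ : Nat) → λ (i : Nat) → succ i) n) w u) 0) 7
  ~> elimNat (λ (w : Nat) → Nat) 0 (λ (c : Nat) → λ (χ : elimNat (λ (u : Nat) → Type₀) Nat (λ (z : Nat) → λ (φ : Type₀) → φ) 0) → (λ (θ : Nat) → λ (n : Nat) → elimNat (λ (o : Nat) → Nat) n (λ (δ : Nat) → λ (μ : Nat) → succ μ) θ) 7 χ) 0
  ~> 0
type:
  Nat


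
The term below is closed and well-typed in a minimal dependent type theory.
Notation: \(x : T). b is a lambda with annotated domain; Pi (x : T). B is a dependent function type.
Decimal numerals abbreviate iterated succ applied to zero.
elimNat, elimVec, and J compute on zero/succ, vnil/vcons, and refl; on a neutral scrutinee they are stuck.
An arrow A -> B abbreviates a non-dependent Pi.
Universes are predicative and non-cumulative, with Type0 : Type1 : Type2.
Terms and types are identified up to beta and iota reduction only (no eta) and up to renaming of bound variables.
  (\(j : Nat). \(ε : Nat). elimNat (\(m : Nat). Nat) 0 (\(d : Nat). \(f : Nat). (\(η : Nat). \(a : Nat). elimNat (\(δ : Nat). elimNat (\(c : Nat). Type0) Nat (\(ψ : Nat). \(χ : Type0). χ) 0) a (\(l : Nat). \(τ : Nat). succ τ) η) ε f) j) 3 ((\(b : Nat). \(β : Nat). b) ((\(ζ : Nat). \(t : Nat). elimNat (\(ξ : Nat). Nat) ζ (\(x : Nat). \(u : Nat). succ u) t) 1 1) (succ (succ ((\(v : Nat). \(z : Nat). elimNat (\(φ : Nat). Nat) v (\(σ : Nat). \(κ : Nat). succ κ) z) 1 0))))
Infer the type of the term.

type:
  Nat


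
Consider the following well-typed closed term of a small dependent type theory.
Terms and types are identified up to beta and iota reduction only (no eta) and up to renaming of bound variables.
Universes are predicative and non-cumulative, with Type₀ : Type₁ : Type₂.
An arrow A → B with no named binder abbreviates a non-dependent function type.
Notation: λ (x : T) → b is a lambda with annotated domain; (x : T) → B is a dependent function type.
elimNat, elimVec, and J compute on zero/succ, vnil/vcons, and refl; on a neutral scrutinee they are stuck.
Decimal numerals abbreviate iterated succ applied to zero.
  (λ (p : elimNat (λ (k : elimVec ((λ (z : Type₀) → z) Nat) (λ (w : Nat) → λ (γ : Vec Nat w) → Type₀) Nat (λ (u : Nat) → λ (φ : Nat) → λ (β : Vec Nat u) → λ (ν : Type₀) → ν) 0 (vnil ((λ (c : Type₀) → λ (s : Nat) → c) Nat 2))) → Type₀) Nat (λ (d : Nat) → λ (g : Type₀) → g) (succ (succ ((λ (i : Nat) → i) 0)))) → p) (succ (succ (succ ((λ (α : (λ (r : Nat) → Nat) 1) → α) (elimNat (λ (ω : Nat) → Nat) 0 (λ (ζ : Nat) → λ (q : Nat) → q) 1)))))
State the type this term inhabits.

inferred type:
  Nat


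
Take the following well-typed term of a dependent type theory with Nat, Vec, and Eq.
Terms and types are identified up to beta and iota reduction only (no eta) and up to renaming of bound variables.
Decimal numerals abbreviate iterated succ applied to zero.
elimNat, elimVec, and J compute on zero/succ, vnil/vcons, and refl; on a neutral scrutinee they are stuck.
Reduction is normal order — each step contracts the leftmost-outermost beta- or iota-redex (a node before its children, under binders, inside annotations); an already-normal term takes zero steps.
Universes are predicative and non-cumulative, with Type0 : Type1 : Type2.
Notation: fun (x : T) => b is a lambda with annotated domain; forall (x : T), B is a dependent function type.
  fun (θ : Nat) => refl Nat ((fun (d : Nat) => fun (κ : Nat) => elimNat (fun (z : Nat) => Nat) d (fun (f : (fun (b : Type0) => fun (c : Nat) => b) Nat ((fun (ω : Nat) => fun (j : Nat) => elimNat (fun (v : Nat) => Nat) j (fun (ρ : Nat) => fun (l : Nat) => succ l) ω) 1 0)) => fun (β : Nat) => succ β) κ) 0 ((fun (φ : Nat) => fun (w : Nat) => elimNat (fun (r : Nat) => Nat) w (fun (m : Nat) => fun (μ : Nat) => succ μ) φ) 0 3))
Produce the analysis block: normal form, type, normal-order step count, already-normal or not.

resulting normal form:
  fun (θ : Nat) => refl Nat 3
type:
  forall (θ : Nat), Eq Nat 3 3
steps to reach normal form (normal order): 17
started in normal form: no
first contracted redex: a beta-redex


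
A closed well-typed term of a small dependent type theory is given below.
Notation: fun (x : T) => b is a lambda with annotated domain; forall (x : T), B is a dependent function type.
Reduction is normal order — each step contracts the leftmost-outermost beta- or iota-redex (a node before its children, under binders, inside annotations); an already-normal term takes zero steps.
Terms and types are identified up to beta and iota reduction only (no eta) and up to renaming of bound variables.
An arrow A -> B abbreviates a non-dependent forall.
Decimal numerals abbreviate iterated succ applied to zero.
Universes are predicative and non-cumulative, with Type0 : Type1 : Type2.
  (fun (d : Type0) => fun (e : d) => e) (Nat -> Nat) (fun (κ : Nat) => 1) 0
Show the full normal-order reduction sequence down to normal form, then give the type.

normal-order reduction:
  (fun (d : Type0) => fun (e : d) => e) (Nat -> Nat) (fun (κ : Nat) => 1) 0
  ~> (fun (d : Nat -> Nat) => d) (fun (e : Nat) => 1) 0
  ~> (fun (d : Nat) => 1) 0
  ~> 1
type:
  Nat
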